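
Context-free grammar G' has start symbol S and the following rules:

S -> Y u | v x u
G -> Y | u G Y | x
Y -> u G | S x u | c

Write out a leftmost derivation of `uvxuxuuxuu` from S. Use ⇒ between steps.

S ⇒ Yu ⇒ Sxuu ⇒ Yuxuu ⇒ uGuxuu ⇒ uYuxuu ⇒ uSxuuxuu ⇒ uvxuxuuxuu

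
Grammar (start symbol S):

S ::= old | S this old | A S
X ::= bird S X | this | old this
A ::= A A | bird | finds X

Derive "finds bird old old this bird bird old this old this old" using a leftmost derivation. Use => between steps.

S => S this old => A S this old => finds X S this old => finds bird S X S this old => finds bird old X S this old => finds bird old old this S this old => finds bird old old this S this old this old => finds bird old old this A S this old this old => finds bird old old this A A S this old this old => finds bird old old this bird A S this old this old => finds bird old old this bird bird S this old this old => finds bird old old this bird bird old this old this old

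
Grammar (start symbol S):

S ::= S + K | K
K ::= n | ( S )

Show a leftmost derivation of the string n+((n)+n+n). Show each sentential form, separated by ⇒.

S ⇒ S+K ⇒ K+K ⇒ n+K ⇒ n+(S) ⇒ n+(S+K) ⇒ n+(S+K+K) ⇒ n+(K+K+K) ⇒ n+((S)+K+K) ⇒ n+((K)+K+K) ⇒ n+((n)+K+K) ⇒ n+((n)+n+K) ⇒ n+((n)+n+n)

S ⇒ S+K   [S ::= S + K]
S+K ⇒ K+K   [S ::= K]
K+K ⇒ n+K   [K ::= n]
n+K ⇒ n+(S)   [K ::= ( S )]
n+(S) ⇒ n+(S+K)   [S ::= S + K]
n+(S+K) ⇒ n+(S+K+K)   [S ::= S + K]
n+(S+K+K) ⇒ n+(K+K+K)   [S ::= K]
n+(K+K+K) ⇒ n+((S)+K+K)   [K ::= ( S )]
n+((S)+K+K) ⇒ n+((K)+K+K)   [S ::= K]
n+((K)+K+K) ⇒ n+((n)+K+K)   [K ::= n]
n+((n)+K+K) ⇒ n+((n)+n+K)   [K ::= n]
n+((n)+n+K) ⇒ n+((n)+n+n)   [K ::= n]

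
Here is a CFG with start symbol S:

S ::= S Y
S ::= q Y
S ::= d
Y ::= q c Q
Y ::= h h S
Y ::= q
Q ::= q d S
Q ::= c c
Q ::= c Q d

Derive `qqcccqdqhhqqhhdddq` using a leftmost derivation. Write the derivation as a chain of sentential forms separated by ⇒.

S ⇒ SY ⇒ qYY ⇒ qqcQY ⇒ qqccQdY ⇒ qqcccQddY ⇒ qqcccqdSddY ⇒ qqcccqdqYddY ⇒ qqcccqdqhhSddY ⇒ qqcccqdqhhSYddY ⇒ qqcccqdqhhqYYddY ⇒ qqcccqdqhhqqYddY ⇒ qqcccqdqhhqqhhSddY ⇒ qqcccqdqhhqqhhdddY ⇒ qqcccqdqhhqqhhdddq

S ⇒ SY   [S ::= S Y]
SY ⇒ qYY   [S ::= q Y]
qYY ⇒ qqcQY   [Y ::= q c Q]
qqcQY ⇒ qqccQdY   [Q ::= c Q d]
qqccQdY ⇒ qqcccQddY   [Q ::= c Q d]
qqcccQddY ⇒ qqcccqdSddY   [Q ::= q d S]
qqcccqdSddY ⇒ qqcccqdqYddY   [S ::= q Y]
qqcccqdqYddY ⇒ qqcccqdqhhSddY   [Y ::= h h S]
qqcccqdqhhSddY ⇒ qqcccqdqhhSYddY   [S ::= S Y]
qqcccqdqhhSYddY ⇒ qqcccqdqhhqYYddY   [S ::= q Y]
qqcccqdqhhqYYddY ⇒ qqcccqdqhhqqYddY   [Y ::= q]
qqcccqdqhhqqYddY ⇒ qqcccqdqhhqqhhSddY   [Y ::= h h S]
qqcccqdqhhqqhhSddY ⇒ qqcccqdqhhqqhhdddY   [S ::= d]
qqcccqdqhhqqhhdddY ⇒ qqcccqdqhhqqhhdddq   [Y ::= q]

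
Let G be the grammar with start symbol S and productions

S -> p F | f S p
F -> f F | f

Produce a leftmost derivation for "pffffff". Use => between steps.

S => pF => pfF => pffF => pfffF => pffffF => pfffffF => pffffff

S => pF   [S -> p F]
pF => pfF   [F -> f F]
pfF => pffF   [F -> f F]
pffF => pfffF   [F -> f F]
pfffF => pffffF   [F -> f F]
pffffF => pfffffF   [F -> f F]
pfffffF => pffffff   [F -> f]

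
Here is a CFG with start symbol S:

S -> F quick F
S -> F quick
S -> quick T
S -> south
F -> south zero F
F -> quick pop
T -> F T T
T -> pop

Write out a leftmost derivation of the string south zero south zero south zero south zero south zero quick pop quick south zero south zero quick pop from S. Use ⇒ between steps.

S ⇒ F quick F ⇒ south zero F quick F ⇒ south zero south zero F quick F ⇒ south zero south zero south zero F quick F ⇒ south zero south zero south zero south zero F quick F ⇒ south zero south zero south zero south zero south zero F quick F ⇒ south zero south zero south zero south zero south zero quick pop quick F ⇒ south zero south zero south zero south zero south zero quick pop quick south zero F ⇒ south zero south zero south zero south zero south zero quick pop quick south zero south zero F ⇒ south zero south zero south zero south zero south zero quick pop quick south zero south zero quick pop

S ⇒ F quick F   [S -> F quick F]
F quick F ⇒ south zero F quick F   [F -> south zero F]
south zero F quick F ⇒ south zero south zero F quick F   [F -> south zero F]
south zero south zero F quick F ⇒ south zero south zero south zero F quick F   [F -> south zero F]
south zero south zero south zero F quick F ⇒ south zero south zero south zero south zero F quick F   [F -> south zero F]
south zero south zero south zero south zero F quick F ⇒ south zero south zero south zero south zero south zero F quick F   [F -> south zero F]
south zero south zero south zero south zero south zero F quick F ⇒ south zero south zero south zero south zero south zero quick pop quick F   [F -> quick pop]
south zero south zero south zero south zero south zero quick pop quick F ⇒ south zero south zero south zero south zero south zero quick pop quick south zero F   [F -> south zero F]
south zero south zero south zero south zero south zero quick pop quick south zero F ⇒ south zero south zero south zero south zero south zero quick pop quick south zero south zero F   [F -> south zero F]
south zero south zero south zero south zero south zero quick pop quick south zero south zero F ⇒ south zero south zero south zero south zero south zero quick pop quick south zero south zero quick pop   [F -> quick pop]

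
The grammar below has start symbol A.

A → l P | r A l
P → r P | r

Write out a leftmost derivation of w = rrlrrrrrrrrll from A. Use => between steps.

A=>rAl=>rrAll=>rrlPll=>rrlrPll=>rrlrrPll=>rrlrrrPll=>rrlrrrrPll=>rrlrrrrrPll=>rrlrrrrrrPll=>rrlrrrrrrrPll=>rrlrrrrrrrrll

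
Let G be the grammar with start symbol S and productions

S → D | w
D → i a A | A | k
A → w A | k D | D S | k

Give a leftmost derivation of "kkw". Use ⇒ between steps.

S⇒D⇒A⇒DS⇒AS⇒DSS⇒kSS⇒kDS⇒kkS⇒kkw

S ⇒ D   [S → D]
D ⇒ A   [D → A]
A ⇒ DS   [A → D S]
DS ⇒ AS   [D → A]
AS ⇒ DSS   [A → D S]
DSS ⇒ kSS   [D → k]
kSS ⇒ kDS   [S → D]
kDS ⇒ kkS   [D → k]
kkS ⇒ kkw   [S → w]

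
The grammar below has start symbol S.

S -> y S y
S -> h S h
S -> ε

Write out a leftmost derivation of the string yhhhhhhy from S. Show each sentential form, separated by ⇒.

S ⇒ ySy   [S -> y S y]
ySy ⇒ yhShy   [S -> h S h]
yhShy ⇒ yhhShhy   [S -> h S h]
yhhShhy ⇒ yhhhShhhy   [S -> h S h]
yhhhShhhy ⇒ yhhhhhhy   [S -> ε]

S ⇒ ySy ⇒ yhShy ⇒ yhhShhy ⇒ yhhhShhhy ⇒ yhhhhhhy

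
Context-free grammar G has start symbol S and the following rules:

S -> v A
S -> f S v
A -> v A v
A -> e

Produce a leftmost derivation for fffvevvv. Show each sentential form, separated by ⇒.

S ⇒ fSv ⇒ ffSvv ⇒ fffSvvv ⇒ fffvAvvv ⇒ fffvevvv

S ⇒ fSv   [S -> f S v]
fSv ⇒ ffSvv   [S -> f S v]
ffSvv ⇒ fffSvvv   [S -> f S v]
fffSvvv ⇒ fffvAvvv   [S -> v A]
fffvAvvv ⇒ fffvevvv   [A -> e]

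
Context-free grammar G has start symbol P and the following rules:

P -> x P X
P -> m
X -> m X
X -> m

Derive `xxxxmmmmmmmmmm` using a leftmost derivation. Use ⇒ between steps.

P ⇒ xPX   [P -> x P X]
xPX ⇒ xxPXX   [P -> x P X]
xxPXX ⇒ xxxPXXX   [P -> x P X]
xxxPXXX ⇒ xxxxPXXXX   [P -> x P X]
xxxxPXXXX ⇒ xxxxmXXXX   [P -> m]
xxxxmXXXX ⇒ xxxxmmXXXX   [X -> m X]
xxxxmmXXXX ⇒ xxxxmmmXXXX   [X -> m X]
xxxxmmmXXXX ⇒ xxxxmmmmXXX   [X -> m]
xxxxmmmmXXX ⇒ xxxxmmmmmXXX   [X -> m X]
xxxxmmmmmXXX ⇒ xxxxmmmmmmXX   [X -> m]
xxxxmmmmmmXX ⇒ xxxxmmmmmmmXX   [X -> m X]
xxxxmmmmmmmXX ⇒ xxxxmmmmmmmmXX   [X -> m X]
xxxxmmmmmmmmXX ⇒ xxxxmmmmmmmmmX   [X -> m]
xxxxmmmmmmmmmX ⇒ xxxxmmmmmmmmmm   [X -> m]

P⇒xPX⇒xxPXX⇒xxxPXXX⇒xxxxPXXXX⇒xxxxmXXXX⇒xxxxmmXXXX⇒xxxxmmmXXXX⇒xxxxmmmmXXX⇒xxxxmmmmmXXX⇒xxxxmmmmmmXX⇒xxxxmmmmmmmXX⇒xxxxmmmmmmmmXX⇒xxxxmmmmmmmmmX⇒xxxxmmmmmmmmmm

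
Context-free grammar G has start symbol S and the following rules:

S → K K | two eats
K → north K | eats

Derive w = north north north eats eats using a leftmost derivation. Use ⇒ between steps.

S ⇒ K K ⇒ north K K ⇒ north north K K ⇒ north north north K K ⇒ north north north eats K ⇒ north north north eats eats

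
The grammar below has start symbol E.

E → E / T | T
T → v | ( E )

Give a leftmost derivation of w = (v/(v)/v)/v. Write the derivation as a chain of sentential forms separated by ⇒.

E ⇒ E/T ⇒ T/T ⇒ (E)/T ⇒ (E/T)/T ⇒ (E/T/T)/T ⇒ (T/T/T)/T ⇒ (v/T/T)/T ⇒ (v/(E)/T)/T ⇒ (v/(T)/T)/T ⇒ (v/(v)/T)/T ⇒ (v/(v)/v)/T ⇒ (v/(v)/v)/v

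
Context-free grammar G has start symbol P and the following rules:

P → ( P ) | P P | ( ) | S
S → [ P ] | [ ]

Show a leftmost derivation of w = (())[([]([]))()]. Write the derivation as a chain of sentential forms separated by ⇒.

P ⇒ PP   [P → P P]
PP ⇒ (P)P   [P → ( P )]
(P)P ⇒ (())P   [P → ( )]
(())P ⇒ (())S   [P → S]
(())S ⇒ (())[P]   [S → [ P ]]
(())[P] ⇒ (())[PP]   [P → P P]
(())[PP] ⇒ (())[(P)P]   [P → ( P )]
(())[(P)P] ⇒ (())[(PP)P]   [P → P P]
(())[(PP)P] ⇒ (())[(SP)P]   [P → S]
(())[(SP)P] ⇒ (())[([]P)P]   [S → [ ]]
(())[([]P)P] ⇒ (())[([](P))P]   [P → ( P )]
(())[([](P))P] ⇒ (())[([](S))P]   [P → S]
(())[([](S))P] ⇒ (())[([]([]))P]   [S → [ ]]
(())[([]([]))P] ⇒ (())[([]([]))()]   [P → ( )]

P ⇒ PP ⇒ (P)P ⇒ (())P ⇒ (())S ⇒ (())[P] ⇒ (())[PP] ⇒ (())[(P)P] ⇒ (())[(PP)P] ⇒ (())[(SP)P] ⇒ (())[([]P)P] ⇒ (())[([](P))P] ⇒ (())[([](S))P] ⇒ (())[([]([]))P] ⇒ (())[([]([]))()]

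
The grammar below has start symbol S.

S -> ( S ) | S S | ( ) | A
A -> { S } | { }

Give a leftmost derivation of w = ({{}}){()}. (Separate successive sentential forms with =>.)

S => SS   [S -> S S]
SS => (S)S   [S -> ( S )]
(S)S => (A)S   [S -> A]
(A)S => ({S})S   [A -> { S }]
({S})S => ({A})S   [S -> A]
({A})S => ({{}})S   [A -> { }]
({{}})S => ({{}})A   [S -> A]
({{}})A => ({{}}){S}   [A -> { S }]
({{}}){S} => ({{}}){()}   [S -> ( )]

S=>SS=>(S)S=>(A)S=>({S})S=>({A})S=>({{}})S=>({{}})A=>({{}}){S}=>({{}}){()}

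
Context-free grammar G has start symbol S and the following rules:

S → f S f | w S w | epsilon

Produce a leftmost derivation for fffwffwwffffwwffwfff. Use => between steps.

S => fSf   [S → f S f]
fSf => ffSff   [S → f S f]
ffSff => fffSfff   [S → f S f]
fffSfff => fffwSwfff   [S → w S w]
fffwSwfff => fffwfSfwfff   [S → f S f]
fffwfSfwfff => fffwffSffwfff   [S → f S f]
fffwffSffwfff => fffwffwSwffwfff   [S → w S w]
fffwffwSwffwfff => fffwffwwSwwffwfff   [S → w S w]
fffwffwwSwwffwfff => fffwffwwfSfwwffwfff   [S → f S f]
fffwffwwfSfwwffwfff => fffwffwwffSffwwffwfff   [S → f S f]
fffwffwwffSffwwffwfff => fffwffwwffffwwffwfff   [S → epsilon]

S => fSf => ffSff => fffSfff => fffwSwfff => fffwfSfwfff => fffwffSffwfff => fffwffwSwffwfff => fffwffwwSwwffwfff => fffwffwwfSfwwffwfff => fffwffwwffSffwwffwfff => fffwffwwffffwwffwfff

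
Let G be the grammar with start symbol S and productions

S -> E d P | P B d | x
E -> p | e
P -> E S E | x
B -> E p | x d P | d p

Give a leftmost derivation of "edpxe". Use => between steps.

S => EdP => edP => edESE => edpSE => edpxE => edpxe

S => EdP   [S -> E d P]
EdP => edP   [E -> e]
edP => edESE   [P -> E S E]
edESE => edpSE   [E -> p]
edpSE => edpxE   [S -> x]
edpxE => edpxe   [E -> e]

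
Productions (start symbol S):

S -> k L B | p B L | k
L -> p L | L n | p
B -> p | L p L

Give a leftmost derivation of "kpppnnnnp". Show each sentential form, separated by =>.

S => kLB => kLnB => kLnnB => kLnnnB => kpLnnnB => kpLnnnnB => kppLnnnnB => kpppnnnnB => kpppnnnnp

S => kLB   [S -> k L B]
kLB => kLnB   [L -> L n]
kLnB => kLnnB   [L -> L n]
kLnnB => kLnnnB   [L -> L n]
kLnnnB => kpLnnnB   [L -> p L]
kpLnnnB => kpLnnnnB   [L -> L n]
kpLnnnnB => kppLnnnnB   [L -> p L]
kppLnnnnB => kpppnnnnB   [L -> p]
kpppnnnnB => kpppnnnnp   [B -> p]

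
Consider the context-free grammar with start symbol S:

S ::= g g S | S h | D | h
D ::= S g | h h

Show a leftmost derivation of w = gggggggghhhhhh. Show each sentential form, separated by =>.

S => ggS => ggggS => ggggSh => ggggShh => ggggShhh => ggggShhhh => ggggggShhhh => ggggggggShhhh => ggggggggDhhhh => gggggggghhhhhh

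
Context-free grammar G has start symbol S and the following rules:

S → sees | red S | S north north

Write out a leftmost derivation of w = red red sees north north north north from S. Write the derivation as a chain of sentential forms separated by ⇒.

S ⇒ S north north ⇒ red S north north ⇒ red S north north north north ⇒ red red S north north north north ⇒ red red sees north north north north

S ⇒ S north north   [S → S north north]
S north north ⇒ red S north north   [S → red S]
red S north north ⇒ red S north north north north   [S → S north north]
red S north north north north ⇒ red red S north north north north   [S → red S]
red red S north north north north ⇒ red red sees north north north north   [S → sees]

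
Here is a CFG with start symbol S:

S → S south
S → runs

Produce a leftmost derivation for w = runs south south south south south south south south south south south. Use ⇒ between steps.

S ⇒ S south ⇒ S south south ⇒ S south south south ⇒ S south south south south ⇒ S south south south south south ⇒ S south south south south south south ⇒ S south south south south south south south ⇒ S south south south south south south south south ⇒ S south south south south south south south south south ⇒ S south south south south south south south south south south ⇒ S south south south south south south south south south south south ⇒ runs south south south south south south south south south south south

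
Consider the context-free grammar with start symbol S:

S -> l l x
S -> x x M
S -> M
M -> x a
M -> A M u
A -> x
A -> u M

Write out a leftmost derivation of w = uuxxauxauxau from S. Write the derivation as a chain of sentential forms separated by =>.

S=>M=>AMu=>uMMu=>uAMuMu=>uuMMuMu=>uuAMuMuMu=>uuxMuMuMu=>uuxxauMuMu=>uuxxauxauMu=>uuxxauxauxau

S => M   [S -> M]
M => AMu   [M -> A M u]
AMu => uMMu   [A -> u M]
uMMu => uAMuMu   [M -> A M u]
uAMuMu => uuMMuMu   [A -> u M]
uuMMuMu => uuAMuMuMu   [M -> A M u]
uuAMuMuMu => uuxMuMuMu   [A -> x]
uuxMuMuMu => uuxxauMuMu   [M -> x a]
uuxxauMuMu => uuxxauxauMu   [M -> x a]
uuxxauxauMu => uuxxauxauxau   [M -> x a]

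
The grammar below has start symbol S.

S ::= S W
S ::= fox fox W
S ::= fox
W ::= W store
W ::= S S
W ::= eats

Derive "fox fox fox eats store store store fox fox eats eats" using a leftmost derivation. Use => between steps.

S => S W => fox fox W W => fox fox S S W => fox fox S W S W => fox fox fox W S W => fox fox fox W store S W => fox fox fox W store store S W => fox fox fox W store store store S W => fox fox fox eats store store store S W => fox fox fox eats store store store fox fox W W => fox fox fox eats store store store fox fox eats W => fox fox fox eats store store store fox fox eats eats

S => S W   [S ::= S W]
S W => fox fox W W   [S ::= fox fox W]
fox fox W W => fox fox S S W   [W ::= S S]
fox fox S S W => fox fox S W S W   [S ::= S W]
fox fox S W S W => fox fox fox W S W   [S ::= fox]
fox fox fox W S W => fox fox fox W store S W   [W ::= W store]
fox fox fox W store S W => fox fox fox W store store S W   [W ::= W store]
fox fox fox W store store S W => fox fox fox W store store store S W   [W ::= W store]
fox fox fox W store store store S W => fox fox fox eats store store store S W   [W ::= eats]
fox fox fox eats store store store S W => fox fox fox eats store store store fox fox W W   [S ::= fox fox W]
fox fox fox eats store store store fox fox W W => fox fox fox eats store store store fox fox eats W   [W ::= eats]
fox fox fox eats store store store fox fox eats W => fox fox fox eats store store store fox fox eats eats   [W ::= eats]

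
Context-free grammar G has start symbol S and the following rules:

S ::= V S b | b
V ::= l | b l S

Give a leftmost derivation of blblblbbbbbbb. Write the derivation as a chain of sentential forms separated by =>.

S => VSb => blSSb => blVSbSb => blblSSbSb => blblVSbSbSb => blblblSSbSbSb => blblblbSbSbSb => blblblbbbSbSb => blblblbbbbbSb => blblblbbbbbbb

S => VSb   [S ::= V S b]
VSb => blSSb   [V ::= b l S]
blSSb => blVSbSb   [S ::= V S b]
blVSbSb => blblSSbSb   [V ::= b l S]
blblSSbSb => blblVSbSbSb   [S ::= V S b]
blblVSbSbSb => blblblSSbSbSb   [V ::= b l S]
blblblSSbSbSb => blblblbSbSbSb   [S ::= b]
blblblbSbSbSb => blblblbbbSbSb   [S ::= b]
blblblbbbSbSb => blblblbbbbbSb   [S ::= b]
blblblbbbbbSb => blblblbbbbbbb   [S ::= b]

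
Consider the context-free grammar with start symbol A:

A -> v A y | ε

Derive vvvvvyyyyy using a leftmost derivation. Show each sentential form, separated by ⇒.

A ⇒ vAy ⇒ vvAyy ⇒ vvvAyyy ⇒ vvvvAyyyy ⇒ vvvvvAyyyyy ⇒ vvvvvyyyyy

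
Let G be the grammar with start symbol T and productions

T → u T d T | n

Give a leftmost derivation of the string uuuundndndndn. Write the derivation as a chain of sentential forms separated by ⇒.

T⇒uTdT⇒uuTdTdT⇒uuuTdTdTdT⇒uuuuTdTdTdTdT⇒uuuundTdTdTdT⇒uuuundndTdTdT⇒uuuundndndTdT⇒uuuundndndndT⇒uuuundndndndn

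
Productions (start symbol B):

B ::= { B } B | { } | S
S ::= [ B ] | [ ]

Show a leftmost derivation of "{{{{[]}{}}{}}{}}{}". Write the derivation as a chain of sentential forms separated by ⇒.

B ⇒ {B}B ⇒ {{B}B}B ⇒ {{{B}B}B}B ⇒ {{{{B}B}B}B}B ⇒ {{{{S}B}B}B}B ⇒ {{{{[]}B}B}B}B ⇒ {{{{[]}{}}B}B}B ⇒ {{{{[]}{}}{}}B}B ⇒ {{{{[]}{}}{}}{}}B ⇒ {{{{[]}{}}{}}{}}{}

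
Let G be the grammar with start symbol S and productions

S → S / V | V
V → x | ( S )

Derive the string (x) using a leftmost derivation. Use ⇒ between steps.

S ⇒ V ⇒ (S) ⇒ (V) ⇒ (x)

S ⇒ V   [S → V]
V ⇒ (S)   [V → ( S )]
(S) ⇒ (V)   [S → V]
(V) ⇒ (x)   [V → x]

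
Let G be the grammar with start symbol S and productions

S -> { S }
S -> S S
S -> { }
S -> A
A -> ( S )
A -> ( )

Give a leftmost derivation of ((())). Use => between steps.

S=>A=>(S)=>(A)=>((S))=>((A))=>((()))

S => A   [S -> A]
A => (S)   [A -> ( S )]
(S) => (A)   [S -> A]
(A) => ((S))   [A -> ( S )]
((S)) => ((A))   [S -> A]
((A)) => ((()))   [A -> ( )]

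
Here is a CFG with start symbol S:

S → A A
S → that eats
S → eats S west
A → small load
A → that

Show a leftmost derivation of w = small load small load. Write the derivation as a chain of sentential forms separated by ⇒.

S ⇒ A A ⇒ small load A ⇒ small load small load

S ⇒ A A   [S → A A]
A A ⇒ small load A   [A → small load]
small load A ⇒ small load small load   [A → small load]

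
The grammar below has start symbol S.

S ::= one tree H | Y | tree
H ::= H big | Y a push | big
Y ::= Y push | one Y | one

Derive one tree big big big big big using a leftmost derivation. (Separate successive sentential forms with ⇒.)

S ⇒ one tree H   [S ::= one tree H]
one tree H ⇒ one tree H big   [H ::= H big]
one tree H big ⇒ one tree H big big   [H ::= H big]
one tree H big big ⇒ one tree H big big big   [H ::= H big]
one tree H big big big ⇒ one tree H big big big big   [H ::= H big]
one tree H big big big big ⇒ one tree big big big big big   [H ::= big]

S ⇒ one tree H ⇒ one tree H big ⇒ one tree H big big ⇒ one tree H big big big ⇒ one tree H big big big big ⇒ one tree big big big big big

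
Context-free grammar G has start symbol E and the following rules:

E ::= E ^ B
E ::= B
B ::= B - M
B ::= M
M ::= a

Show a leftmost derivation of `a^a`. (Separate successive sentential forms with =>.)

E => E^B => B^B => M^B => a^B => a^M => a^a

E => E^B   [E ::= E ^ B]
E^B => B^B   [E ::= B]
B^B => M^B   [B ::= M]
M^B => a^B   [M ::= a]
a^B => a^M   [B ::= M]
a^M => a^a   [M ::= a]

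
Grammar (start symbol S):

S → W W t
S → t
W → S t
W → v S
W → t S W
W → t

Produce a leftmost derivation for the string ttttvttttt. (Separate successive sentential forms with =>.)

S => WWt   [S → W W t]
WWt => StWt   [W → S t]
StWt => WWttWt   [S → W W t]
WWttWt => tSWWttWt   [W → t S W]
tSWWttWt => ttWWttWt   [S → t]
ttWWttWt => ttStWttWt   [W → S t]
ttStWttWt => ttttWttWt   [S → t]
ttttWttWt => ttttvSttWt   [W → v S]
ttttvSttWt => ttttvtttWt   [S → t]
ttttvtttWt => ttttvttttt   [W → t]

S => WWt => StWt => WWttWt => tSWWttWt => ttWWttWt => ttStWttWt => ttttWttWt => ttttvSttWt => ttttvtttWt => ttttvttttt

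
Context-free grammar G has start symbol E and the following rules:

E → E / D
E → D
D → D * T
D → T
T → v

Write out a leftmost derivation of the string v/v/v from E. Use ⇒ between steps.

E ⇒ E/D   [E → E / D]
E/D ⇒ E/D/D   [E → E / D]
E/D/D ⇒ D/D/D   [E → D]
D/D/D ⇒ T/D/D   [D → T]
T/D/D ⇒ v/D/D   [T → v]
v/D/D ⇒ v/T/D   [D → T]
v/T/D ⇒ v/v/D   [T → v]
v/v/D ⇒ v/v/T   [D → T]
v/v/T ⇒ v/v/v   [T → v]

E⇒E/D⇒E/D/D⇒D/D/D⇒T/D/D⇒v/D/D⇒v/T/D⇒v/v/D⇒v/v/T⇒v/v/v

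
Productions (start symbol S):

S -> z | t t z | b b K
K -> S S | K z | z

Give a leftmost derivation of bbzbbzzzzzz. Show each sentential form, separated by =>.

S => bbK => bbKz => bbKzz => bbKzzz => bbKzzzz => bbKzzzzz => bbSSzzzzz => bbzSzzzzz => bbzbbKzzzzz => bbzbbzzzzzz

S => bbK   [S -> b b K]
bbK => bbKz   [K -> K z]
bbKz => bbKzz   [K -> K z]
bbKzz => bbKzzz   [K -> K z]
bbKzzz => bbKzzzz   [K -> K z]
bbKzzzz => bbKzzzzz   [K -> K z]
bbKzzzzz => bbSSzzzzz   [K -> S S]
bbSSzzzzz => bbzSzzzzz   [S -> z]
bbzSzzzzz => bbzbbKzzzzz   [S -> b b K]
bbzbbKzzzzz => bbzbbzzzzzz   [K -> z]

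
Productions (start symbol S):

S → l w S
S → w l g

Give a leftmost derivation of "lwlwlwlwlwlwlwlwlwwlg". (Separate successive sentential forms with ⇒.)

S⇒lwS⇒lwlwS⇒lwlwlwS⇒lwlwlwlwS⇒lwlwlwlwlwS⇒lwlwlwlwlwlwS⇒lwlwlwlwlwlwlwS⇒lwlwlwlwlwlwlwlwS⇒lwlwlwlwlwlwlwlwlwS⇒lwlwlwlwlwlwlwlwlwwlg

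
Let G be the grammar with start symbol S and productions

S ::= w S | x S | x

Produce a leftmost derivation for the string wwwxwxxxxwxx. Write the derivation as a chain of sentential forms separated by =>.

S => wS   [S ::= w S]
wS => wwS   [S ::= w S]
wwS => wwwS   [S ::= w S]
wwwS => wwwxS   [S ::= x S]
wwwxS => wwwxwS   [S ::= w S]
wwwxwS => wwwxwxS   [S ::= x S]
wwwxwxS => wwwxwxxS   [S ::= x S]
wwwxwxxS => wwwxwxxxS   [S ::= x S]
wwwxwxxxS => wwwxwxxxxS   [S ::= x S]
wwwxwxxxxS => wwwxwxxxxwS   [S ::= w S]
wwwxwxxxxwS => wwwxwxxxxwxS   [S ::= x S]
wwwxwxxxxwxS => wwwxwxxxxwxx   [S ::= x]

S=>wS=>wwS=>wwwS=>wwwxS=>wwwxwS=>wwwxwxS=>wwwxwxxS=>wwwxwxxxS=>wwwxwxxxxS=>wwwxwxxxxwS=>wwwxwxxxxwxS=>wwwxwxxxxwxx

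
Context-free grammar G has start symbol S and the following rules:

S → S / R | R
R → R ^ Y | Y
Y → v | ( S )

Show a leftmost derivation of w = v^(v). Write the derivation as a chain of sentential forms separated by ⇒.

S ⇒ R ⇒ R^Y ⇒ Y^Y ⇒ v^Y ⇒ v^(S) ⇒ v^(R) ⇒ v^(Y) ⇒ v^(v)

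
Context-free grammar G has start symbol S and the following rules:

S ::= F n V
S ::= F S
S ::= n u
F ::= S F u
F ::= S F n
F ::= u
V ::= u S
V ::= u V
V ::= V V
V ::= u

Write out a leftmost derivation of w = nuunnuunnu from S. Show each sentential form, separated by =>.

S => FnV => SFnnV => FnVFnnV => SFnnVFnnV => nuFnnVFnnV => nuunnVFnnV => nuunnuFnnV => nuunnuunnV => nuunnuunnu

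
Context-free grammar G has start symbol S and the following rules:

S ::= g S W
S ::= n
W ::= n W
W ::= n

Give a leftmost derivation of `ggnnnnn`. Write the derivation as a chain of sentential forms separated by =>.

S => gSW   [S ::= g S W]
gSW => ggSWW   [S ::= g S W]
ggSWW => ggnWW   [S ::= n]
ggnWW => ggnnW   [W ::= n]
ggnnW => ggnnnW   [W ::= n W]
ggnnnW => ggnnnnW   [W ::= n W]
ggnnnnW => ggnnnnn   [W ::= n]

S => gSW => ggSWW => ggnWW => ggnnW => ggnnnW => ggnnnnW => ggnnnnn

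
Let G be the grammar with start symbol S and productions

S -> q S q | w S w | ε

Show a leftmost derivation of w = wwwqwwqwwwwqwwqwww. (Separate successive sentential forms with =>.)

S => wSw   [S -> w S w]
wSw => wwSww   [S -> w S w]
wwSww => wwwSwww   [S -> w S w]
wwwSwww => wwwqSqwww   [S -> q S q]
wwwqSqwww => wwwqwSwqwww   [S -> w S w]
wwwqwSwqwww => wwwqwwSwwqwww   [S -> w S w]
wwwqwwSwwqwww => wwwqwwqSqwwqwww   [S -> q S q]
wwwqwwqSqwwqwww => wwwqwwqwSwqwwqwww   [S -> w S w]
wwwqwwqwSwqwwqwww => wwwqwwqwwSwwqwwqwww   [S -> w S w]
wwwqwwqwwSwwqwwqwww => wwwqwwqwwwwqwwqwww   [S -> ε]

S => wSw => wwSww => wwwSwww => wwwqSqwww => wwwqwSwqwww => wwwqwwSwwqwww => wwwqwwqSqwwqwww => wwwqwwqwSwqwwqwww => wwwqwwqwwSwwqwwqwww => wwwqwwqwwwwqwwqwww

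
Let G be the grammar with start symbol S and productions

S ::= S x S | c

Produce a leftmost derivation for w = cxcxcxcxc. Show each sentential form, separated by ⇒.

S ⇒ SxS   [S ::= S x S]
SxS ⇒ SxSxS   [S ::= S x S]
SxSxS ⇒ SxSxSxS   [S ::= S x S]
SxSxSxS ⇒ cxSxSxS   [S ::= c]
cxSxSxS ⇒ cxSxSxSxS   [S ::= S x S]
cxSxSxSxS ⇒ cxcxSxSxS   [S ::= c]
cxcxSxSxS ⇒ cxcxcxSxS   [S ::= c]
cxcxcxSxS ⇒ cxcxcxcxS   [S ::= c]
cxcxcxcxS ⇒ cxcxcxcxc   [S ::= c]

S⇒SxS⇒SxSxS⇒SxSxSxS⇒cxSxSxS⇒cxSxSxSxS⇒cxcxSxSxS⇒cxcxcxSxS⇒cxcxcxcxS⇒cxcxcxcxc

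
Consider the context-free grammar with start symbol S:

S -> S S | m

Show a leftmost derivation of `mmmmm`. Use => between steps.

S => SS => mS => mSS => mSSS => mmSS => mmSSS => mmmSS => mmmmS => mmmmm

S => SS   [S -> S S]
SS => mS   [S -> m]
mS => mSS   [S -> S S]
mSS => mSSS   [S -> S S]
mSSS => mmSS   [S -> m]
mmSS => mmSSS   [S -> S S]
mmSSS => mmmSS   [S -> m]
mmmSS => mmmmS   [S -> m]
mmmmS => mmmmm   [S -> m]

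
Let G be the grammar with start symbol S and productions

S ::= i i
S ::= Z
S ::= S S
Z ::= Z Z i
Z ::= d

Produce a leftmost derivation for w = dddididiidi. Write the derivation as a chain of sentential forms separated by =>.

S => Z => ZZi => ZZiZi => dZiZi => dZZiiZi => dZZiZiiZi => dZZiZiZiiZi => ddZiZiZiiZi => dddiZiZiiZi => dddidiZiiZi => dddididiiZi => dddididiidi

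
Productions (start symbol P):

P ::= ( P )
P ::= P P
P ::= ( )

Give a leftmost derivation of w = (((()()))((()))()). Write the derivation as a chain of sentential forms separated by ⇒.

P ⇒ (P) ⇒ (PP) ⇒ (PPP) ⇒ ((P)PP) ⇒ (((P))PP) ⇒ (((PP))PP) ⇒ (((()P))PP) ⇒ (((()()))PP) ⇒ (((()()))(P)P) ⇒ (((()()))((P))P) ⇒ (((()()))((()))P) ⇒ (((()()))((()))())

P ⇒ (P)   [P ::= ( P )]
(P) ⇒ (PP)   [P ::= P P]
(PP) ⇒ (PPP)   [P ::= P P]
(PPP) ⇒ ((P)PP)   [P ::= ( P )]
((P)PP) ⇒ (((P))PP)   [P ::= ( P )]
(((P))PP) ⇒ (((PP))PP)   [P ::= P P]
(((PP))PP) ⇒ (((()P))PP)   [P ::= ( )]
(((()P))PP) ⇒ (((()()))PP)   [P ::= ( )]
(((()()))PP) ⇒ (((()()))(P)P)   [P ::= ( P )]
(((()()))(P)P) ⇒ (((()()))((P))P)   [P ::= ( P )]
(((()()))((P))P) ⇒ (((()()))((()))P)   [P ::= ( )]
(((()()))((()))P) ⇒ (((()()))((()))())   [P ::= ( )]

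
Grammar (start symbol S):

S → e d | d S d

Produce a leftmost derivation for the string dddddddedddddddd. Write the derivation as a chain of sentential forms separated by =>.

S => dSd => ddSdd => dddSddd => ddddSdddd => dddddSddddd => ddddddSdddddd => dddddddSddddddd => dddddddedddddddd

S => dSd   [S → d S d]
dSd => ddSdd   [S → d S d]
ddSdd => dddSddd   [S → d S d]
dddSddd => ddddSdddd   [S → d S d]
ddddSdddd => dddddSddddd   [S → d S d]
dddddSddddd => ddddddSdddddd   [S → d S d]
ddddddSdddddd => dddddddSddddddd   [S → d S d]
dddddddSddddddd => dddddddedddddddd   [S → e d]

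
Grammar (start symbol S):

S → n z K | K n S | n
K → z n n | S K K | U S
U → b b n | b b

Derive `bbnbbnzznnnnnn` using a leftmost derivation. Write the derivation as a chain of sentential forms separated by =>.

S => KnS   [S → K n S]
KnS => USnS   [K → U S]
USnS => bbnSnS   [U → b b n]
bbnSnS => bbnKnSnS   [S → K n S]
bbnKnSnS => bbnUSnSnS   [K → U S]
bbnUSnSnS => bbnbbSnSnS   [U → b b]
bbnbbSnSnS => bbnbbnzKnSnS   [S → n z K]
bbnbbnzKnSnS => bbnbbnzznnnSnS   [K → z n n]
bbnbbnzznnnSnS => bbnbbnzznnnnnS   [S → n]
bbnbbnzznnnnnS => bbnbbnzznnnnnn   [S → n]

S => KnS => USnS => bbnSnS => bbnKnSnS => bbnUSnSnS => bbnbbSnSnS => bbnbbnzKnSnS => bbnbbnzznnnSnS => bbnbbnzznnnnnS => bbnbbnzznnnnnn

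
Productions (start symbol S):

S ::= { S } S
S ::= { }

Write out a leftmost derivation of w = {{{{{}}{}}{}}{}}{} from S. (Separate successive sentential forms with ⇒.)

S ⇒ {S}S   [S ::= { S } S]
{S}S ⇒ {{S}S}S   [S ::= { S } S]
{{S}S}S ⇒ {{{S}S}S}S   [S ::= { S } S]
{{{S}S}S}S ⇒ {{{{S}S}S}S}S   [S ::= { S } S]
{{{{S}S}S}S}S ⇒ {{{{{}}S}S}S}S   [S ::= { }]
{{{{{}}S}S}S}S ⇒ {{{{{}}{}}S}S}S   [S ::= { }]
{{{{{}}{}}S}S}S ⇒ {{{{{}}{}}{}}S}S   [S ::= { }]
{{{{{}}{}}{}}S}S ⇒ {{{{{}}{}}{}}{}}S   [S ::= { }]
{{{{{}}{}}{}}{}}S ⇒ {{{{{}}{}}{}}{}}{}   [S ::= { }]

S⇒{S}S⇒{{S}S}S⇒{{{S}S}S}S⇒{{{{S}S}S}S}S⇒{{{{{}}S}S}S}S⇒{{{{{}}{}}S}S}S⇒{{{{{}}{}}{}}S}S⇒{{{{{}}{}}{}}{}}S⇒{{{{{}}{}}{}}{}}{}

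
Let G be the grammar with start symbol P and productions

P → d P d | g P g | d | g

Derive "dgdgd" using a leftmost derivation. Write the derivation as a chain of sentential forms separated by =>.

P => dPd => dgPgd => dgdgd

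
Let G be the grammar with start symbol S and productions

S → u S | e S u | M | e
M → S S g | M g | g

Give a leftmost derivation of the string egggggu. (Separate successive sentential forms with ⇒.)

S ⇒ eSu   [S → e S u]
eSu ⇒ eMu   [S → M]
eMu ⇒ eMgu   [M → M g]
eMgu ⇒ eMggu   [M → M g]
eMggu ⇒ eMgggu   [M → M g]
eMgggu ⇒ eMggggu   [M → M g]
eMggggu ⇒ egggggu   [M → g]

S ⇒ eSu ⇒ eMu ⇒ eMgu ⇒ eMggu ⇒ eMgggu ⇒ eMggggu ⇒ egggggu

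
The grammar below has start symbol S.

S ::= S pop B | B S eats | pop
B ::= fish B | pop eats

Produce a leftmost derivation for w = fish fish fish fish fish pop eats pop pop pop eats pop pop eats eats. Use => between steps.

S => B S eats => fish B S eats => fish fish B S eats => fish fish fish B S eats => fish fish fish fish B S eats => fish fish fish fish fish B S eats => fish fish fish fish fish pop eats S eats => fish fish fish fish fish pop eats S pop B eats => fish fish fish fish fish pop eats S pop B pop B eats => fish fish fish fish fish pop eats pop pop B pop B eats => fish fish fish fish fish pop eats pop pop pop eats pop B eats => fish fish fish fish fish pop eats pop pop pop eats pop pop eats eats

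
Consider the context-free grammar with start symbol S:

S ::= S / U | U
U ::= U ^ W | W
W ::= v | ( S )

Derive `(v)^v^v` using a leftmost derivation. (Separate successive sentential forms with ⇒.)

S ⇒ U ⇒ U^W ⇒ U^W^W ⇒ W^W^W ⇒ (S)^W^W ⇒ (U)^W^W ⇒ (W)^W^W ⇒ (v)^W^W ⇒ (v)^v^W ⇒ (v)^v^v

S ⇒ U   [S ::= U]
U ⇒ U^W   [U ::= U ^ W]
U^W ⇒ U^W^W   [U ::= U ^ W]
U^W^W ⇒ W^W^W   [U ::= W]
W^W^W ⇒ (S)^W^W   [W ::= ( S )]
(S)^W^W ⇒ (U)^W^W   [S ::= U]
(U)^W^W ⇒ (W)^W^W   [U ::= W]
(W)^W^W ⇒ (v)^W^W   [W ::= v]
(v)^W^W ⇒ (v)^v^W   [W ::= v]
(v)^v^W ⇒ (v)^v^v   [W ::= v]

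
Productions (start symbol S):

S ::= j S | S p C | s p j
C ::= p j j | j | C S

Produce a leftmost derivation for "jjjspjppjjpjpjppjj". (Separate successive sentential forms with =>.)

S => jS => jjS => jjjS => jjjSpC => jjjSpCpC => jjjSpCpCpC => jjjSpCpCpCpC => jjjspjpCpCpCpC => jjjspjppjjpCpCpC => jjjspjppjjpjpCpC => jjjspjppjjpjpjpC => jjjspjppjjpjpjppjj

S => jS   [S ::= j S]
jS => jjS   [S ::= j S]
jjS => jjjS   [S ::= j S]
jjjS => jjjSpC   [S ::= S p C]
jjjSpC => jjjSpCpC   [S ::= S p C]
jjjSpCpC => jjjSpCpCpC   [S ::= S p C]
jjjSpCpCpC => jjjSpCpCpCpC   [S ::= S p C]
jjjSpCpCpCpC => jjjspjpCpCpCpC   [S ::= s p j]
jjjspjpCpCpCpC => jjjspjppjjpCpCpC   [C ::= p j j]
jjjspjppjjpCpCpC => jjjspjppjjpjpCpC   [C ::= j]
jjjspjppjjpjpCpC => jjjspjppjjpjpjpC   [C ::= j]
jjjspjppjjpjpjpC => jjjspjppjjpjpjppjj   [C ::= p j j]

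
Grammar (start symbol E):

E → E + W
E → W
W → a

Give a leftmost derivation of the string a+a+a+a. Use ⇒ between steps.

E ⇒ E+W   [E → E + W]
E+W ⇒ E+W+W   [E → E + W]
E+W+W ⇒ E+W+W+W   [E → E + W]
E+W+W+W ⇒ W+W+W+W   [E → W]
W+W+W+W ⇒ a+W+W+W   [W → a]
a+W+W+W ⇒ a+a+W+W   [W → a]
a+a+W+W ⇒ a+a+a+W   [W → a]
a+a+a+W ⇒ a+a+a+a   [W → a]

E⇒E+W⇒E+W+W⇒E+W+W+W⇒W+W+W+W⇒a+W+W+W⇒a+a+W+W⇒a+a+a+W⇒a+a+a+a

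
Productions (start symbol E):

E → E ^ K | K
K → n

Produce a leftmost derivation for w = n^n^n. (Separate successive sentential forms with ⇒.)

E ⇒ E^K ⇒ E^K^K ⇒ K^K^K ⇒ n^K^K ⇒ n^n^K ⇒ n^n^n

E ⇒ E^K   [E → E ^ K]
E^K ⇒ E^K^K   [E → E ^ K]
E^K^K ⇒ K^K^K   [E → K]
K^K^K ⇒ n^K^K   [K → n]
n^K^K ⇒ n^n^K   [K → n]
n^n^K ⇒ n^n^n   [K → n]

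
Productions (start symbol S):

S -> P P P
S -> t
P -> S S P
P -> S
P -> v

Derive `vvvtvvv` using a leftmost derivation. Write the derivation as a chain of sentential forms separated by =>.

S => PPP => SSPPP => PPPSPPP => vPPSPPP => vvPSPPP => vvvSPPP => vvvtPPP => vvvtvPP => vvvtvvP => vvvtvvv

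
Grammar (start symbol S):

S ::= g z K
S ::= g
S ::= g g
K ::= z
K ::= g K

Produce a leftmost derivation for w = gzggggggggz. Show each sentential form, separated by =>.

S => gzK => gzgK => gzggK => gzgggK => gzggggK => gzgggggK => gzggggggK => gzgggggggK => gzggggggggK => gzggggggggz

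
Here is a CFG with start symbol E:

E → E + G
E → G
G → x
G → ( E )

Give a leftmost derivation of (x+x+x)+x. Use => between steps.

E => E+G => G+G => (E)+G => (E+G)+G => (E+G+G)+G => (G+G+G)+G => (x+G+G)+G => (x+x+G)+G => (x+x+x)+G => (x+x+x)+x

E => E+G   [E → E + G]
E+G => G+G   [E → G]
G+G => (E)+G   [G → ( E )]
(E)+G => (E+G)+G   [E → E + G]
(E+G)+G => (E+G+G)+G   [E → E + G]
(E+G+G)+G => (G+G+G)+G   [E → G]
(G+G+G)+G => (x+G+G)+G   [G → x]
(x+G+G)+G => (x+x+G)+G   [G → x]
(x+x+G)+G => (x+x+x)+G   [G → x]
(x+x+x)+G => (x+x+x)+x   [G → x]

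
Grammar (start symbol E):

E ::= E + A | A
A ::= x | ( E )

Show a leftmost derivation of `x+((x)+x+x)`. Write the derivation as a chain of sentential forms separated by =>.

E => E+A => A+A => x+A => x+(E) => x+(E+A) => x+(E+A+A) => x+(A+A+A) => x+((E)+A+A) => x+((A)+A+A) => x+((x)+A+A) => x+((x)+x+A) => x+((x)+x+x)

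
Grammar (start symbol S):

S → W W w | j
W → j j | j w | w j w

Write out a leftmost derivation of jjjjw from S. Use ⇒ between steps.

S⇒WWw⇒jjWw⇒jjjjw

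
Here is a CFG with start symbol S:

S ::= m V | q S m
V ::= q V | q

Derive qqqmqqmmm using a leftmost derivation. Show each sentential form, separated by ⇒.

S ⇒ qSm ⇒ qqSmm ⇒ qqqSmmm ⇒ qqqmVmmm ⇒ qqqmqVmmm ⇒ qqqmqqmmm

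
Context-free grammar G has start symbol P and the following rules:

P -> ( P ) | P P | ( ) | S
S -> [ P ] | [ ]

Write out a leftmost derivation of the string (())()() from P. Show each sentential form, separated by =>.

P => PP   [P -> P P]
PP => PPP   [P -> P P]
PPP => (P)PP   [P -> ( P )]
(P)PP => (())PP   [P -> ( )]
(())PP => (())()P   [P -> ( )]
(())()P => (())()()   [P -> ( )]

P => PP => PPP => (P)PP => (())PP => (())()P => (())()()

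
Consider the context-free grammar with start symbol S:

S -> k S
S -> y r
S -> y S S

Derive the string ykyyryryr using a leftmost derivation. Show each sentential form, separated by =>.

S => ySS   [S -> y S S]
ySS => ykSS   [S -> k S]
ykSS => ykySSS   [S -> y S S]
ykySSS => ykyyrSS   [S -> y r]
ykyyrSS => ykyyryrS   [S -> y r]
ykyyryrS => ykyyryryr   [S -> y r]

S => ySS => ykSS => ykySSS => ykyyrSS => ykyyryrS => ykyyryryr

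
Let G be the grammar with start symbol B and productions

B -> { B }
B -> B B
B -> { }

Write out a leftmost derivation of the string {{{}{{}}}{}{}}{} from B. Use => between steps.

B => BB   [B -> B B]
BB => {B}B   [B -> { B }]
{B}B => {BB}B   [B -> B B]
{BB}B => {{B}B}B   [B -> { B }]
{{B}B}B => {{BB}B}B   [B -> B B]
{{BB}B}B => {{{}B}B}B   [B -> { }]
{{{}B}B}B => {{{}{B}}B}B   [B -> { B }]
{{{}{B}}B}B => {{{}{{}}}B}B   [B -> { }]
{{{}{{}}}B}B => {{{}{{}}}BB}B   [B -> B B]
{{{}{{}}}BB}B => {{{}{{}}}{}B}B   [B -> { }]
{{{}{{}}}{}B}B => {{{}{{}}}{}{}}B   [B -> { }]
{{{}{{}}}{}{}}B => {{{}{{}}}{}{}}{}   [B -> { }]

B => BB => {B}B => {BB}B => {{B}B}B => {{BB}B}B => {{{}B}B}B => {{{}{B}}B}B => {{{}{{}}}B}B => {{{}{{}}}BB}B => {{{}{{}}}{}B}B => {{{}{{}}}{}{}}B => {{{}{{}}}{}{}}{}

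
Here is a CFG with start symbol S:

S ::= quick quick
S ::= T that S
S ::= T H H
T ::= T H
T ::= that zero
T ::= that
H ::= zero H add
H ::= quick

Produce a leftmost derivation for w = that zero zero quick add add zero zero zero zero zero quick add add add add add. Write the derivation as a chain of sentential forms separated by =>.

S => T H H => that H H => that zero H add H => that zero zero H add add H => that zero zero quick add add H => that zero zero quick add add zero H add => that zero zero quick add add zero zero H add add => that zero zero quick add add zero zero zero H add add add => that zero zero quick add add zero zero zero zero H add add add add => that zero zero quick add add zero zero zero zero zero H add add add add add => that zero zero quick add add zero zero zero zero zero quick add add add add add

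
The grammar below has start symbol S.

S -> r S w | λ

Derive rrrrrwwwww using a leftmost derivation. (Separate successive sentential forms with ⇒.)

S ⇒ rSw ⇒ rrSww ⇒ rrrSwww ⇒ rrrrSwwww ⇒ rrrrrSwwwww ⇒ rrrrrwwwww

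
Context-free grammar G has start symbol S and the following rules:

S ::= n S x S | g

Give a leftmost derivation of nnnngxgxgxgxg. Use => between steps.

S=>nSxS=>nnSxSxS=>nnnSxSxSxS=>nnnnSxSxSxSxS=>nnnngxSxSxSxS=>nnnngxgxSxSxS=>nnnngxgxgxSxS=>nnnngxgxgxgxS=>nnnngxgxgxgxg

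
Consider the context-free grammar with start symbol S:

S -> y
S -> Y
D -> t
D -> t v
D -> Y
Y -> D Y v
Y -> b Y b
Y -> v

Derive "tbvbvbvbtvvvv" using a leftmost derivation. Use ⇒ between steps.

S ⇒ Y   [S -> Y]
Y ⇒ DYv   [Y -> D Y v]
DYv ⇒ tYv   [D -> t]
tYv ⇒ tDYvv   [Y -> D Y v]
tDYvv ⇒ tYYvv   [D -> Y]
tYYvv ⇒ tbYbYvv   [Y -> b Y b]
tbYbYvv ⇒ tbDYvbYvv   [Y -> D Y v]
tbDYvbYvv ⇒ tbYYvbYvv   [D -> Y]
tbYYvbYvv ⇒ tbvYvbYvv   [Y -> v]
tbvYvbYvv ⇒ tbvbYbvbYvv   [Y -> b Y b]
tbvbYbvbYvv ⇒ tbvbvbvbYvv   [Y -> v]
tbvbvbvbYvv ⇒ tbvbvbvbDYvvv   [Y -> D Y v]
tbvbvbvbDYvvv ⇒ tbvbvbvbtYvvv   [D -> t]
tbvbvbvbtYvvv ⇒ tbvbvbvbtvvvv   [Y -> v]

S ⇒ Y ⇒ DYv ⇒ tYv ⇒ tDYvv ⇒ tYYvv ⇒ tbYbYvv ⇒ tbDYvbYvv ⇒ tbYYvbYvv ⇒ tbvYvbYvv ⇒ tbvbYbvbYvv ⇒ tbvbvbvbYvv ⇒ tbvbvbvbDYvvv ⇒ tbvbvbvbtYvvv ⇒ tbvbvbvbtvvvv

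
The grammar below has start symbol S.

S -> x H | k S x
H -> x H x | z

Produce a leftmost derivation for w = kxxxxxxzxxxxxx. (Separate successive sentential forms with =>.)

S => kSx   [S -> k S x]
kSx => kxHx   [S -> x H]
kxHx => kxxHxx   [H -> x H x]
kxxHxx => kxxxHxxx   [H -> x H x]
kxxxHxxx => kxxxxHxxxx   [H -> x H x]
kxxxxHxxxx => kxxxxxHxxxxx   [H -> x H x]
kxxxxxHxxxxx => kxxxxxxHxxxxxx   [H -> x H x]
kxxxxxxHxxxxxx => kxxxxxxzxxxxxx   [H -> z]

S => kSx => kxHx => kxxHxx => kxxxHxxx => kxxxxHxxxx => kxxxxxHxxxxx => kxxxxxxHxxxxxx => kxxxxxxzxxxxxx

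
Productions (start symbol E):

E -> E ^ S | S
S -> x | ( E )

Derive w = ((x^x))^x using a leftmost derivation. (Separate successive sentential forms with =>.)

E => E^S => S^S => (E)^S => (S)^S => ((E))^S => ((E^S))^S => ((S^S))^S => ((x^S))^S => ((x^x))^S => ((x^x))^x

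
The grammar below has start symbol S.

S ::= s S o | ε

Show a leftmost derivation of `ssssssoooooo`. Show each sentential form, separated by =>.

S=>sSo=>ssSoo=>sssSooo=>ssssSoooo=>sssssSooooo=>ssssssSoooooo=>ssssssoooooo

S => sSo   [S ::= s S o]
sSo => ssSoo   [S ::= s S o]
ssSoo => sssSooo   [S ::= s S o]
sssSooo => ssssSoooo   [S ::= s S o]
ssssSoooo => sssssSooooo   [S ::= s S o]
sssssSooooo => ssssssSoooooo   [S ::= s S o]
ssssssSoooooo => ssssssoooooo   [S ::= ε]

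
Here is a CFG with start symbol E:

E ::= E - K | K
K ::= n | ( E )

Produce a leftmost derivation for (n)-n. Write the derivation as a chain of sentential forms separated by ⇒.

E ⇒ E-K ⇒ K-K ⇒ (E)-K ⇒ (K)-K ⇒ (n)-K ⇒ (n)-n

E ⇒ E-K   [E ::= E - K]
E-K ⇒ K-K   [E ::= K]
K-K ⇒ (E)-K   [K ::= ( E )]
(E)-K ⇒ (K)-K   [E ::= K]
(K)-K ⇒ (n)-K   [K ::= n]
(n)-K ⇒ (n)-n   [K ::= n]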